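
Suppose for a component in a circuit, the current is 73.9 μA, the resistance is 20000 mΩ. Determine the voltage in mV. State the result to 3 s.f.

1.48 mV

V is given directly by: V = IR.
I = 73.9 μA = 7.390×10^-5 A; R = 20000 mΩ = 20.00 Ω.
V = 0.001478 V
0.001478 V × (1 mV / 0.001000 V) = 1.478 mV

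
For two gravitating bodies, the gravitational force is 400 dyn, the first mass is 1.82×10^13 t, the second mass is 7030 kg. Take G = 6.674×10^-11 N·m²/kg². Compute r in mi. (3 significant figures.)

From Newton's law of gravitation: r = √(G·m₁m₂/F).
F = 400 dyn = 0.004000 N; m₁ = 1.82×10^13 t = 1.820×10^16 kg; m₂ = 7030 kg; G = 6.674×10^-11 N·m²/kg².
r = 1.461×10^6 m
1.461×10^6 m × (1 mi / 1609 m) = 907.9 mi

908 mi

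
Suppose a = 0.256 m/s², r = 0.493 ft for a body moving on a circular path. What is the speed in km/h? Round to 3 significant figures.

Rearranging: v = √(a·r).
a = 0.256 m/s²; r = 0.493 ft = 0.1503 m.
v = 0.1961 m/s
0.1961 m/s × (1 km/h / 0.2778 m/s) = 0.7061 km/h

0.706 km/h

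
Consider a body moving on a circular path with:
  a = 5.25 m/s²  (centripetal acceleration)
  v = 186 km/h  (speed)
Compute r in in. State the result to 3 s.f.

Rearranging: r = v²/a.
a = 5.25 m/s²; v = 186 km/h = 51.67 m/s.
r = 508.5 m
508.5 m × (1 in / 0.02540 m) = 20018 in

20000 in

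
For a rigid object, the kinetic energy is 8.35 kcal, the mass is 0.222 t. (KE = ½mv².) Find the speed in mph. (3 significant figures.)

Rearranging KE = ½mv² for v: v = √(2·KE/m).
KE = 8.35 kcal = 34936 J; m = 0.222 t = 222.0 kg.
v = 17.74 m/s
17.74 m/s × (1 mph / 0.4470 m/s) = 39.69 mph

39.7 mph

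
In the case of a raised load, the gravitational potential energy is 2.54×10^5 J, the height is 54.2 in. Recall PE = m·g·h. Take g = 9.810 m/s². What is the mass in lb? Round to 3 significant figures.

Rearranging: m = PE/(g·h).
PE = 2.54×10^5 J; h = 54.2 in = 1.377 m; g = 9.810 m/s².
m = 18808 kg
18808 kg × (1 lb / 0.4536 kg) = 41464 lb

41500 lb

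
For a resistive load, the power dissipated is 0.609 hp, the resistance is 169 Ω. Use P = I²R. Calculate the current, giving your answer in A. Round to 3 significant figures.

Rearranging P = I²R for I: I = √(P/R).
P = 0.609 hp = 454.1 W; R = 169 Ω.
I = 1.639 A

1.64 A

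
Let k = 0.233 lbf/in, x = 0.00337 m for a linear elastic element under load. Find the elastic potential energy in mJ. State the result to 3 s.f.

0.232 mJ

U is given directly by: U = ½kx².
k = 0.233 lbf/in = 40.80 N/m; x = 0.00337 m.
U = 2.317×10^-4 J  (the unit combination reduces to kg·m²/s² = J)
2.317×10^-4 J × (1 mJ / 0.001000 J) = 0.2317 mJ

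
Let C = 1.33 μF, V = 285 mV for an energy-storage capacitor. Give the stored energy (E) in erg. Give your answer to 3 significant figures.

0.540 erg

Directly: E = ½CV².
C = 1.33 μF = 1.330×10^-6 F; V = 285 mV = 0.2850 V.
E = 5.401×10^-8 J  (the unit combination reduces to kg·m²/s² = J)
5.401×10^-8 J × (1 erg / 1.000×10^-7 J) = 0.5401 erg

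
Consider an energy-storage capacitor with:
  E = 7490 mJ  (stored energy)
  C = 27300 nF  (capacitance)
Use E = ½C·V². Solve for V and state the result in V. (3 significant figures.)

Rearranging E = ½C·V² for V: V = √(2E/C).
E = 7490 mJ = 7.490 J; C = 27300 nF = 2.730×10^-5 F.
V = 740.8 V

741 V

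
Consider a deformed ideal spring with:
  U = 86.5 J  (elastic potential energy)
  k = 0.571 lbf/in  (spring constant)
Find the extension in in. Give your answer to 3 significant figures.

Rearranging U = ½k·x² for x: x = √(2U/k).
U = 86.5 J; k = 0.571 lbf/in = 100.00 N/m.
x = 1.315 m
1.315 m × (1 in / 0.02540 m) = 51.78 in

51.8 in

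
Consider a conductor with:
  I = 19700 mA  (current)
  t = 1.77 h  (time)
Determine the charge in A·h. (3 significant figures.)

q is given directly by: q = It.
I = 19700 mA = 19.70 A; t = 1.77 h = 6372 s.
q = 1.255×10^5 C
1.255×10^5 C × (1 A·h / 3600 C) = 34.87 A·h

34.9 A·h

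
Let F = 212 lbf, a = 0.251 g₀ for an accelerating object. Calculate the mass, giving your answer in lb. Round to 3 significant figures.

845 lb

Rearranging F = m·a for m: m = F/a.
F = 212 lbf = 943.0 N; a = 0.251 g₀ = 2.461 m/s².
m = 383.1 kg
383.1 kg × (1 lb / 0.4536 kg) = 844.6 lb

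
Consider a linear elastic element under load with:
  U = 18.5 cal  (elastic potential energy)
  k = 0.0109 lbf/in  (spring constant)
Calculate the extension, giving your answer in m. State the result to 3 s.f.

9.01 m

Solving U = ½k·x² for x: x = √(2U/k).
U = 18.5 cal = 77.40 J; k = 0.0109 lbf/in = 1.909 N/m.
x = 9.005 m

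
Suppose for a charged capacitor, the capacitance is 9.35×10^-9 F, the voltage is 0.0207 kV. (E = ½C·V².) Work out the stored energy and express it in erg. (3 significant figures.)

E is given directly by: E = ½CV².
C = 9.35×10^-9 F; V = 0.0207 kV = 20.70 V.
E = 2.003×10^-6 J
2.003×10^-6 J × (1 erg / 1.000×10^-7 J) = 20.03 erg

20.0 erg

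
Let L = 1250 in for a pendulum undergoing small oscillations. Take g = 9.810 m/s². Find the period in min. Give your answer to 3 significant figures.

0.188 min

T is given directly by: T = 2π√(L/g).
L = 1250 in = 31.75 m; g = 9.810 m/s².
T = 11.30 s
11.30 s × (1 min / 60.00 s) = 0.1884 min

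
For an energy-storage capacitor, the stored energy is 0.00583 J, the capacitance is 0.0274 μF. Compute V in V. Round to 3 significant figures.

652 V

Rearranging: V = √(2E/C).
E = 0.00583 J; C = 0.0274 μF = 2.740×10^-8 F.
V = 652.3 V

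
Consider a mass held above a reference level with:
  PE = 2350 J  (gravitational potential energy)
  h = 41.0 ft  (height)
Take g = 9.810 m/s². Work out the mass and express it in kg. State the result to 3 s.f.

19.2 kg

Rearranging PE = m·g·h for m: m = PE/(g·h).
PE = 2350 J; h = 41.0 ft = 12.50 m; g = 9.810 m/s².
m = 19.17 kg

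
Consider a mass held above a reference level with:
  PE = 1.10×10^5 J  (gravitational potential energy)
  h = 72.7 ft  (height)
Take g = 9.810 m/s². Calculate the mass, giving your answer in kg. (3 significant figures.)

Rearranging: m = PE/(g·h).
PE = 1.10×10^5 J; h = 72.7 ft = 22.16 m; g = 9.810 m/s².
m = 506.0 kg

506 kg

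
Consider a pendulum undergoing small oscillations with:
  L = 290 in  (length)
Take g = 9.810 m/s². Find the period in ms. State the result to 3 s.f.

Directly: T = 2π√(L/g).
L = 290 in = 7.366 m; g = 9.810 m/s².
T = 5.445 s
5.445 s × (1 ms / 0.001000 s) = 5445 ms

5440 ms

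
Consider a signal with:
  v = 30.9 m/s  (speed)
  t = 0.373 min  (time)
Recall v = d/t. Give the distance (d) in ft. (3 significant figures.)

2270 ft

Rearranging: d = v·t.
v = 30.9 m/s; t = 0.373 min = 22.38 s.
d = 691.5 m
691.5 m × (1 ft / 0.3048 m) = 2269 ft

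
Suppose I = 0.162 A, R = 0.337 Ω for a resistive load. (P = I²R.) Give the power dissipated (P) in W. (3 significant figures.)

Directly: P = I²R.
I = 0.162 A; R = 0.337 Ω.
P = 0.008844 W

0.00884 W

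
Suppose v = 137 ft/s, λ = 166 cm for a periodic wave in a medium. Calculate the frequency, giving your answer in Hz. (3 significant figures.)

25.2 Hz

Rearranging: f = v/λ.
v = 137 ft/s = 41.76 m/s; λ = 166 cm = 1.660 m.
f = 25.16 Hz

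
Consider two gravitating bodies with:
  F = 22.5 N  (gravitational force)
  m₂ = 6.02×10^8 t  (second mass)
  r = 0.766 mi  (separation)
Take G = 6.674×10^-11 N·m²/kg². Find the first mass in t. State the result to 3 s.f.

851 t

Rearranging: m₁ = F·r²/(G·m₂).
F = 22.5 N; m₂ = 6.02×10^8 t = 6.020×10^11 kg; r = 0.766 mi = 1233 m; G = 6.674×10^-11 N·m²/kg².
m₁ = 8.511×10^5 kg
8.511×10^5 kg × (1 t / 1000 kg) = 851.1 t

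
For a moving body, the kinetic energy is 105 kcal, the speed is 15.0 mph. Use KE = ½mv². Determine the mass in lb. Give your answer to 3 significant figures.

43100 lb

Solving KE = ½mv² for m: m = 2·KE/v².
KE = 105 kcal = 4.393×10^5 J; v = 15.0 mph = 6.706 m/s.
m = 19541 kg
19541 kg × (1 lb / 0.4536 kg) = 43079 lb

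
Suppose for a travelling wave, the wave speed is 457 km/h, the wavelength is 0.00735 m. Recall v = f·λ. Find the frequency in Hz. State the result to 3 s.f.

17300 Hz

Solving v = f·λ for f: f = v/λ.
v = 457 km/h = 126.9 m/s; λ = 0.00735 m.
f = 17271 Hz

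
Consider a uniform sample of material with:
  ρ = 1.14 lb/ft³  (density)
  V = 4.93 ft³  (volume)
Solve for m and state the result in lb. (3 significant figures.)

Solving ρ = m/V for m: m = ρV.
ρ = 1.14 lb/ft³ = 18.26 kg/m³; V = 4.93 ft³ = 0.1396 m³.
m = 2.549 kg
2.549 kg × (1 lb / 0.4536 kg) = 5.620 lb

5.62 lb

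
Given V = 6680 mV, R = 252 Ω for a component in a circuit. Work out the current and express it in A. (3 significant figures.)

0.0265 A

From Ohm's law: I = V/R.
V = 6680 mV = 6.680 V; R = 252 Ω.
I = 0.02651 A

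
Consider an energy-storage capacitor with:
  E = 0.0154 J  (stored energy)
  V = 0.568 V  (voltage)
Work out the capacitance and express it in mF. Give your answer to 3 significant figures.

95.5 mF

Rearranging: C = 2E/V².
E = 0.0154 J; V = 0.568 V.
C = 0.09547 F
0.09547 F × (1 mF / 0.001000 F) = 95.47 mF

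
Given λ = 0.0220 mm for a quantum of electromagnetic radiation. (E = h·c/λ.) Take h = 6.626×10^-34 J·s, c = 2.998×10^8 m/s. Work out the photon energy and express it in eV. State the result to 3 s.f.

0.0564 eV

E is given directly by: E = hc/λ.
λ = 0.0220 mm = 2.200×10^-5 m; h = 6.626×10^-34 J·s; c = 2.998×10^8 m/s.
E = 9.029×10^-21 J
9.029×10^-21 J × (1 eV / 1.602×10^-19 J) = 0.05636 eV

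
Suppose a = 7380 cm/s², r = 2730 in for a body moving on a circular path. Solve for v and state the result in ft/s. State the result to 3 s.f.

Rearranging: v = √(a·r).
a = 7380 cm/s² = 73.80 m/s²; r = 2730 in = 69.34 m.
v = 71.54 m/s
71.54 m/s × (1 ft/s / 0.3048 m/s) = 234.7 ft/s

235 ft/s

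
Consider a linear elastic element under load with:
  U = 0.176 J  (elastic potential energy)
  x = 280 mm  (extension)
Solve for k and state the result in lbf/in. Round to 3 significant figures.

0.0256 lbf/in

Solving U = ½k·x² for k: k = 2U/x².
U = 0.176 J; x = 280 mm = 0.2800 m.
k = 4.490 N/m
4.490 N/m × (1 lbf/in / 175.1 N/m) = 0.02564 lbf/in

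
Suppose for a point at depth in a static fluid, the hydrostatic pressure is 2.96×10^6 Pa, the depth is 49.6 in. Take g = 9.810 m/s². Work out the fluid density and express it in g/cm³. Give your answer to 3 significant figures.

Rearranging: ρ = P/(g·h).
P = 2.96×10^6 Pa; h = 49.6 in = 1.260 m; g = 9.810 m/s².
ρ = 2.395×10^5 kg/m³
2.395×10^5 kg/m³ × (1 g/cm³ / 1000 kg/m³) = 239.5 g/cm³

240 g/cm³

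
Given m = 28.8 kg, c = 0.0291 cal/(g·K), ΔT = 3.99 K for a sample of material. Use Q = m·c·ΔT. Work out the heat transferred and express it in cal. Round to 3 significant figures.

Directly: Q = mcΔT.
m = 28.8 kg; c = 0.0291 cal/(g·K) = 121.8 J/(kg·K); ΔT = 3.99 K.
Q = 13991 J
13991 J × (1 cal / 4.184 J) = 3344 cal

3340 cal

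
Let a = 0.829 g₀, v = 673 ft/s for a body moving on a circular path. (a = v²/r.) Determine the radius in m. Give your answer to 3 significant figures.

5180 m

Rearranging a = v²/r for r: r = v²/a.
a = 0.829 g₀ = 8.130 m/s²; v = 673 ft/s = 205.1 m/s.
r = 5176 m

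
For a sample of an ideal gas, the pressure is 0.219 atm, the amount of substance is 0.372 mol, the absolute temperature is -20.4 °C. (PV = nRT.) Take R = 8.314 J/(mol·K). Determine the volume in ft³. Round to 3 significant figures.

1.24 ft³

Rearranging: V = nRT/P.
P = 0.219 atm = 22190 Pa; n = 0.372 mol; T = -20.4 °C = 252.7 K; R = 8.314 J/(mol·K).
V = 0.03523 m³
0.03523 m³ × (1 ft³ / 0.02832 m³) = 1.244 ft³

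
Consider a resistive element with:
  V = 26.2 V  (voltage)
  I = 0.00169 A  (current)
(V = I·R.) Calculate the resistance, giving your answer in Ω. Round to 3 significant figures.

From Ohm's law: R = V/I.
V = 26.2 V; I = 0.00169 A.
R = 15503 Ω

15500 Ω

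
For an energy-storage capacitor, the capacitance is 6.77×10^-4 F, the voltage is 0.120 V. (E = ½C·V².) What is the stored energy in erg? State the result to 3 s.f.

48.7 erg

Directly: E = ½CV².
C = 6.77×10^-4 F; V = 0.120 V.
E = 4.874×10^-6 J
4.874×10^-6 J × (1 erg / 1.000×10^-7 J) = 48.74 erg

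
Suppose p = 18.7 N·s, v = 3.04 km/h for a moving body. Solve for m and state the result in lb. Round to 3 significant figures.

Rearranging p = m·v for m: m = p/v.
p = 18.7 N·s = 18.70 kg·m/s; v = 3.04 km/h = 0.8444 m/s.
m = 22.14 kg
22.14 kg × (1 lb / 0.4536 kg) = 48.82 lb

48.8 lb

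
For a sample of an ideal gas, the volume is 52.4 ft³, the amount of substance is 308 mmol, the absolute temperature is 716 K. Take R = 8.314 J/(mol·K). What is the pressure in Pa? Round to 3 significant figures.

1240 Pa

Directly: P = nRT/V.
V = 52.4 ft³ = 1.484 m³; n = 308 mmol = 0.3080 mol; T = 716 K; R = 8.314 J/(mol·K).
P = 1236 Pa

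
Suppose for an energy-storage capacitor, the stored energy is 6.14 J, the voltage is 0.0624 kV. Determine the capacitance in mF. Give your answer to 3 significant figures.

Solving E = ½C·V² for C: C = 2E/V².
E = 6.14 J; V = 0.0624 kV = 62.40 V.
C = 0.003154 F
0.003154 F × (1 mF / 0.001000 F) = 3.154 mF

3.15 mF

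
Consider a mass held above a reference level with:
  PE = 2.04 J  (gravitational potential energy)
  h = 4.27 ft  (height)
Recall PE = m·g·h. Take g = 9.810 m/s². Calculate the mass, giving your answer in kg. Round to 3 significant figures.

0.160 kg

Solving PE = m·g·h for m: m = PE/(g·h).
PE = 2.04 J; h = 4.27 ft = 1.301 m; g = 9.810 m/s².
m = 0.1598 kg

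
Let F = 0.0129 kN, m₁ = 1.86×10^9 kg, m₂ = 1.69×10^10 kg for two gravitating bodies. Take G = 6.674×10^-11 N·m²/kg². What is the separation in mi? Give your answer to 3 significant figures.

7.92 mi

From Newton's law of gravitation: r = √(G·m₁m₂/F).
F = 0.0129 kN = 12.90 N; m₁ = 1.86×10^9 kg; m₂ = 1.69×10^10 kg; G = 6.674×10^-11 N·m²/kg².
r = 12753 m
12753 m × (1 mi / 1609 m) = 7.924 mi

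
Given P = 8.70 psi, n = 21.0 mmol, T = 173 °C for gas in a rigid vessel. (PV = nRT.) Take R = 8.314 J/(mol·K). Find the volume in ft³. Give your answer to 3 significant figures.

0.0459 ft³

Solving PV = nRT for V: V = nRT/P.
P = 8.70 psi = 59984 Pa; n = 21.0 mmol = 0.02100 mol; T = 173 °C = 446.1 K; R = 8.314 J/(mol·K).
V = 0.001299 m³
0.001299 m³ × (1 ft³ / 0.02832 m³) = 0.04586 ft³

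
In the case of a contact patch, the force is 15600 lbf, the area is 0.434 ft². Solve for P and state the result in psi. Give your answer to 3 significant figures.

P is given directly by: P = F/A.
F = 15600 lbf = 69392 N; A = 0.434 ft² = 0.04032 m².
P = 1.721×10^6 Pa
1.721×10^6 Pa × (1 psi / 6895 Pa) = 249.6 psi

250 psi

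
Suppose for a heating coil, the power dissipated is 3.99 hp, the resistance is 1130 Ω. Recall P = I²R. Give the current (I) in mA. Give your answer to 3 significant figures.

Solving P = I²R for I: I = √(P/R).
P = 3.99 hp = 2975 W; R = 1130 Ω.
I = 1.623 A
1.623 A × (1 mA / 0.001000 A) = 1623 mA

1620 mA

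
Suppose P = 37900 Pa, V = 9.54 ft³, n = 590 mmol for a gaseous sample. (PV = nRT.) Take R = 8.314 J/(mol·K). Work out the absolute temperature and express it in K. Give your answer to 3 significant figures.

From the ideal-gas law: T = PV/(nR).
P = 37900 Pa; V = 9.54 ft³ = 0.2701 m³; n = 590 mmol = 0.5900 mol; R = 8.314 J/(mol·K).
T = 2087 K

2090 K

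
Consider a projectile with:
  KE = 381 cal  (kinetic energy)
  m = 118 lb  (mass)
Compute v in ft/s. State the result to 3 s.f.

25.3 ft/s

Rearranging: v = √(2·KE/m).
KE = 381 cal = 1594 J; m = 118 lb = 53.52 kg.
v = 7.718 m/s
7.718 m/s × (1 ft/s / 0.3048 m/s) = 25.32 ft/s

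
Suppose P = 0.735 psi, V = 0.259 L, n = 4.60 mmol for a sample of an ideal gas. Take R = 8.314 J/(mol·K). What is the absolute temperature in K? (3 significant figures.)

From the ideal-gas law: T = PV/(nR).
P = 0.735 psi = 5068 Pa; V = 0.259 L = 2.590×10^-4 m³; n = 4.60 mmol = 0.004600 mol; R = 8.314 J/(mol·K).
T = 34.32 K

34.3 K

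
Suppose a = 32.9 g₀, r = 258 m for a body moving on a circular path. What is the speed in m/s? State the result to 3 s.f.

Rearranging a = v²/r for v: v = √(a·r).
a = 32.9 g₀ = 322.6 m/s²; r = 258 m.
v = 288.5 m/s

289 m/s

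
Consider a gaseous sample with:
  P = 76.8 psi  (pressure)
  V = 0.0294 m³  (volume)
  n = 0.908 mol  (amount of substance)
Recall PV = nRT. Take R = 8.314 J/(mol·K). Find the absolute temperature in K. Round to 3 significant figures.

2060 K

From the ideal-gas law: T = PV/(nR).
P = 76.8 psi = 5.295×10^5 Pa; V = 0.0294 m³; n = 0.908 mol; R = 8.314 J/(mol·K).
T = 2062 K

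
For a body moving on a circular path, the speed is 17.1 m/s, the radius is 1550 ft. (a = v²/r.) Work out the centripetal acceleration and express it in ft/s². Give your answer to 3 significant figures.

a is given directly by: a = v²/r.
v = 17.1 m/s; r = 1550 ft = 472.4 m.
a = 0.6189 m/s²
0.6189 m/s² × (1 ft/s² / 0.3048 m/s²) = 2.031 ft/s²

2.03 ft/s²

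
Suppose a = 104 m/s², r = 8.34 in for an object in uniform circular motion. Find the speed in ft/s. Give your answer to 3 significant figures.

15.4 ft/s

Solving a = v²/r for v: v = √(a·r).
a = 104 m/s²; r = 8.34 in = 0.2118 m.
v = 4.694 m/s
4.694 m/s × (1 ft/s / 0.3048 m/s) = 15.40 ft/s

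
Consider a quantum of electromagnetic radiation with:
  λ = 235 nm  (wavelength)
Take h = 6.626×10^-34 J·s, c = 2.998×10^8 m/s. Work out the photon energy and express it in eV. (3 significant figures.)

Directly: E = hc/λ.
λ = 235 nm = 2.350×10^-7 m; h = 6.626×10^-34 J·s; c = 2.998×10^8 m/s.
E = 8.453×10^-19 J  (the unit combination reduces to kg·m²/s² = J)
8.453×10^-19 J × (1 eV / 1.602×10^-19 J) = 5.276 eV

5.28 eV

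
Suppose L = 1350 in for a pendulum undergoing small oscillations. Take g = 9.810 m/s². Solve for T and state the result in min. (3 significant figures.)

0.196 min

T is given directly by: T = 2π√(L/g).
L = 1350 in = 34.29 m; g = 9.810 m/s².
T = 11.75 s
11.75 s × (1 min / 60.00 s) = 0.1958 min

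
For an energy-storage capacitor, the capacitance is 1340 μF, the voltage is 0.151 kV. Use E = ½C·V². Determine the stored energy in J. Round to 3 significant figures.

15.3 J

Directly: E = ½CV².
C = 1340 μF = 0.001340 F; V = 0.151 kV = 151.0 V.
E = 15.28 J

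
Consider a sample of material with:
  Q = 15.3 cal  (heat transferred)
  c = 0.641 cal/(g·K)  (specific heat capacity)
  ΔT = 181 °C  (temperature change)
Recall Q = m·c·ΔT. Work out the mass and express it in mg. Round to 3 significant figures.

Rearranging: m = Q/(c·ΔT).
Q = 15.3 cal = 64.02 J; c = 0.641 cal/(g·K) = 2682 J/(kg·K); ΔT = 181 °C = 181.0 K.
m = 1.319×10^-4 kg
1.319×10^-4 kg × (1 mg / 1.000×10^-6 kg) = 131.9 mg

132 mg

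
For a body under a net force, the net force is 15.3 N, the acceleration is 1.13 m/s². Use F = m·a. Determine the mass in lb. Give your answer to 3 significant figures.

29.9 lb

Solving F = m·a for m: m = F/a.
F = 15.3 N; a = 1.13 m/s².
m = 13.54 kg
13.54 kg × (1 lb / 0.4536 kg) = 29.85 lb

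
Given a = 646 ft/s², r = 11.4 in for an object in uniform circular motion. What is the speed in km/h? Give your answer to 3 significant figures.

Rearranging a = v²/r for v: v = √(a·r).
a = 646 ft/s² = 196.9 m/s²; r = 11.4 in = 0.2896 m.
v = 7.551 m/s
7.551 m/s × (1 km/h / 0.2778 m/s) = 27.18 km/h

27.2 km/h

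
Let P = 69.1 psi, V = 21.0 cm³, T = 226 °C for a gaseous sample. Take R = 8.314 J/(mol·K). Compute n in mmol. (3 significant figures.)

From the ideal-gas law: n = PV/(RT).
P = 69.1 psi = 4.764×10^5 Pa; V = 21.0 cm³ = 2.100×10^-5 m³; T = 226 °C = 499.1 K; R = 8.314 J/(mol·K).
n = 0.002411 mol
0.002411 mol × (1 mmol / 0.001000 mol) = 2.411 mmol

2.41 mmol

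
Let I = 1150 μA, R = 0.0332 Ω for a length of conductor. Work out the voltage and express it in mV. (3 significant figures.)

0.0382 mV

From Ohm's law: V = IR.
I = 1150 μA = 0.001150 A; R = 0.0332 Ω.
V = 3.818×10^-5 V
3.818×10^-5 V × (1 mV / 0.001000 V) = 0.03818 mV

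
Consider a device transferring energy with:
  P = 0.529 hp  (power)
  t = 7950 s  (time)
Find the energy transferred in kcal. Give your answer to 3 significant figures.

Rearranging P = W/t for W: W = P·t.
P = 0.529 hp = 394.5 W; t = 7950 s.
W = 3.136×10^6 J  (the unit combination reduces to kg·m²/s² = J)
3.136×10^6 J × (1 kcal / 4184 J) = 749.5 kcal

750 kcal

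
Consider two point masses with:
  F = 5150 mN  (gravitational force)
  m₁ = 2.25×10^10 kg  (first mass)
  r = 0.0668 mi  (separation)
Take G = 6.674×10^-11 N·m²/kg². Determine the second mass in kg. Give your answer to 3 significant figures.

39600 kg

Rearranging: m₂ = F·r²/(G·m₁).
F = 5150 mN = 5.150 N; m₁ = 2.25×10^10 kg; r = 0.0668 mi = 107.5 m; G = 6.674×10^-11 N·m²/kg².
m₂ = 39636 kg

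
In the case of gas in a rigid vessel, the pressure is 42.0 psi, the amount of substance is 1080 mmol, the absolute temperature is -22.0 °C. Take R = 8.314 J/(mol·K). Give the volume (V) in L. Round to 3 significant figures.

7.79 L

Solving PV = nRT for V: V = nRT/P.
P = 42.0 psi = 2.896×10^5 Pa; n = 1080 mmol = 1.080 mol; T = -22.0 °C = 251.1 K; R = 8.314 J/(mol·K).
V = 0.007788 m³
0.007788 m³ × (1 L / 0.001000 m³) = 7.788 L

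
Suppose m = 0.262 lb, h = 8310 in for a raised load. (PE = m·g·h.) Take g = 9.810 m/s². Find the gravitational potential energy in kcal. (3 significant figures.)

0.0588 kcal

Directly: PE = mgh.
m = 0.262 lb = 0.1188 kg; h = 8310 in = 211.1 m; g = 9.810 m/s².
PE = 246.1 J  (the unit combination reduces to kg·m²/s² = J)
246.1 J × (1 kcal / 4184 J) = 0.05881 kcal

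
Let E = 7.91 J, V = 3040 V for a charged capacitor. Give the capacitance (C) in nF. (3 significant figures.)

Solving E = ½C·V² for C: C = 2E/V².
E = 7.91 J; V = 3040 V.
C = 1.712×10^-6 F
1.712×10^-6 F × (1 nF / 1.000×10^-9 F) = 1712 nF

1710 nF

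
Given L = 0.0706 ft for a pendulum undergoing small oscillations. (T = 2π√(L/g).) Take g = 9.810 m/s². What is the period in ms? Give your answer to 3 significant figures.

294 ms

Directly: T = 2π√(L/g).
L = 0.0706 ft = 0.02152 m; g = 9.810 m/s².
T = 0.2943 s
0.2943 s × (1 ms / 0.001000 s) = 294.3 ms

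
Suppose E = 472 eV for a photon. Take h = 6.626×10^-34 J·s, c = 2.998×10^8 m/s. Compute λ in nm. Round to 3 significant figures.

2.63 nm

Rearranging E = h·c/λ for λ: λ = hc/E.
E = 472 eV = 7.562×10^-17 J; h = 6.626×10^-34 J·s; c = 2.998×10^8 m/s.
λ = 2.627×10^-9 m
2.627×10^-9 m × (1 nm / 1.000×10^-9 m) = 2.627 nm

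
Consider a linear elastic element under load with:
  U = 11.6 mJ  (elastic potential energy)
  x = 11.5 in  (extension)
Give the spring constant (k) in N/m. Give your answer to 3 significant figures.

Solving U = ½k·x² for k: k = 2U/x².
U = 11.6 mJ = 0.01160 J; x = 11.5 in = 0.2921 m.
k = 0.2719 N/m

0.272 N/m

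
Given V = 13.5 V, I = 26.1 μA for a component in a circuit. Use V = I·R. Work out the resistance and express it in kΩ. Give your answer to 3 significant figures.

Rearranging V = I·R for R: R = V/I.
V = 13.5 V; I = 26.1 μA = 2.610×10^-5 A.
R = 5.172×10^5 Ω
5.172×10^5 Ω × (1 kΩ / 1000 Ω) = 517.2 kΩ

517 kΩ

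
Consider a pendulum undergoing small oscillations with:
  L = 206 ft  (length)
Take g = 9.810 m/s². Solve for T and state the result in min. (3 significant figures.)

0.265 min

T is given directly by: T = 2π√(L/g).
L = 206 ft = 62.79 m; g = 9.810 m/s².
T = 15.90 s
15.90 s × (1 min / 60.00 s) = 0.2649 min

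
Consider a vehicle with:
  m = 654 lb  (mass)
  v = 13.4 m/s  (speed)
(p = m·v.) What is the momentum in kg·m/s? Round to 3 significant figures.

p is given directly by: p = mv.
m = 654 lb = 296.6 kg; v = 13.4 m/s.
p = 3975 kg·m/s

3980 kg·m/s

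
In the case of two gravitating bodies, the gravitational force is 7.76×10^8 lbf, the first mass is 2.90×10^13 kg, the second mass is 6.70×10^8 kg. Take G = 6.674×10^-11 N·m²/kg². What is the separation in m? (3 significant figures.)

19.4 m

From Newton's law of gravitation: r = √(G·m₁m₂/F).
F = 7.76×10^8 lbf = 3.452×10^9 N; m₁ = 2.90×10^13 kg; m₂ = 6.70×10^8 kg; G = 6.674×10^-11 N·m²/kg².
r = 19.38 m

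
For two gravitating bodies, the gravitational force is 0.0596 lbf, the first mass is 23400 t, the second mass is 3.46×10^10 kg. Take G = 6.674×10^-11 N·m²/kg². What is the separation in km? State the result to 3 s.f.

Solving F = G·m₁·m₂/r² for r: r = √(G·m₁m₂/F).
F = 0.0596 lbf = 0.2651 N; m₁ = 23400 t = 2.340×10^7 kg; m₂ = 3.46×10^10 kg; G = 6.674×10^-11 N·m²/kg².
r = 14277 m
14277 m × (1 km / 1000 m) = 14.28 km

14.3 km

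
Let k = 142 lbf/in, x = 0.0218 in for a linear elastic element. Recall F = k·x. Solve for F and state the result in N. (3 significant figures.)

13.8 N

From Hooke's law: F = kx.
k = 142 lbf/in = 24868 N/m; x = 0.0218 in = 5.537×10^-4 m.
F = 13.77 N  (the unit combination reduces to kg·m/s² = N)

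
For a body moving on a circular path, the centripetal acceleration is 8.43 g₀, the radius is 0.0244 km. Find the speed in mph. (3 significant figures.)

100 mph

Rearranging: v = √(a·r).
a = 8.43 g₀ = 82.67 m/s²; r = 0.0244 km = 24.40 m.
v = 44.91 m/s
44.91 m/s × (1 mph / 0.4470 m/s) = 100.5 mph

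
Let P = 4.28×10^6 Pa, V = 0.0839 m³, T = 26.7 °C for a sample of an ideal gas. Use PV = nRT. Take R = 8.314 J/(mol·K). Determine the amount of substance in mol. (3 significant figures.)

Rearranging PV = nRT for n: n = PV/(RT).
P = 4.28×10^6 Pa; V = 0.0839 m³; T = 26.7 °C = 299.8 K; R = 8.314 J/(mol·K).
n = 144.0 mol

144 mol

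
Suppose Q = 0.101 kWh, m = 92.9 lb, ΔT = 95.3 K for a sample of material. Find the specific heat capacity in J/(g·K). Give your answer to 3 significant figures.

0.0905 J/(g·K)

Rearranging Q = m·c·ΔT for c: c = Q/(m·ΔT).
Q = 0.101 kWh = 3.636×10^5 J; m = 92.9 lb = 42.14 kg; ΔT = 95.3 K.
c = 90.54 J/(kg·K)
90.54 J/(kg·K) × (1 J/(g·K) / 1000 J/(kg·K)) = 0.09054 J/(g·K)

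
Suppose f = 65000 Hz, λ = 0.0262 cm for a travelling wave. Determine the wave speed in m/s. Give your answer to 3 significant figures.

v is given directly by: v = fλ.
f = 65000 Hz; λ = 0.0262 cm = 2.620×10^-4 m.
v = 17.03 m/s

17.0 m/s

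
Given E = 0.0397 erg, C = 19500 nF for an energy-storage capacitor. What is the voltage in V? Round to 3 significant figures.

0.0202 V

Rearranging: V = √(2E/C).
E = 0.0397 erg = 3.970×10^-9 J; C = 19500 nF = 1.950×10^-5 F.
V = 0.02018 V  (the unit combination reduces to kg·m²/(A·s³) = V)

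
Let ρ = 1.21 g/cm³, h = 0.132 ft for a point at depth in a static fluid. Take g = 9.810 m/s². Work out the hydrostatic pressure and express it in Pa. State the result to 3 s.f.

478 Pa

P is given directly by: P = ρgh.
ρ = 1.21 g/cm³ = 1210 kg/m³; h = 0.132 ft = 0.04023 m; g = 9.810 m/s².
P = 477.6 Pa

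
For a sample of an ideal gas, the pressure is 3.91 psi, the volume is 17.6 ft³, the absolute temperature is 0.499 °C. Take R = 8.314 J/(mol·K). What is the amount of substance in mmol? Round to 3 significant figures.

From the ideal-gas law: n = PV/(RT).
P = 3.91 psi = 26958 Pa; V = 17.6 ft³ = 0.4984 m³; T = 0.499 °C = 273.6 K; R = 8.314 J/(mol·K).
n = 5.905 mol
5.905 mol × (1 mmol / 0.001000 mol) = 5905 mmol

5910 mmol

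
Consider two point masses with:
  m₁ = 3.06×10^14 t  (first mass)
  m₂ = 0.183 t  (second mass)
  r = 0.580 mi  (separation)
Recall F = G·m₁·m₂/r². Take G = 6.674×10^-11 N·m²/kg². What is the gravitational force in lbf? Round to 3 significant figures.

From Newton's law of gravitation: F = Gm₁m₂/r².
m₁ = 3.06×10^14 t = 3.060×10^17 kg; m₂ = 0.183 t = 183.0 kg; r = 0.580 mi = 933.4 m; G = 6.674×10^-11 N·m²/kg².
F = 4289 N
4289 N × (1 lbf / 4.448 N) = 964.3 lbf

964 lbf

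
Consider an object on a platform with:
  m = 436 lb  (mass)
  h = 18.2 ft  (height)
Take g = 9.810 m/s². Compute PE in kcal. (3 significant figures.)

2.57 kcal

Directly: PE = mgh.
m = 436 lb = 197.8 kg; h = 18.2 ft = 5.547 m; g = 9.810 m/s².
PE = 10762 J
10762 J × (1 kcal / 4184 J) = 2.572 kcal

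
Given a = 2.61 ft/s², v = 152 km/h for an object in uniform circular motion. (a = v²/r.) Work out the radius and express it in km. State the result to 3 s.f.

Rearranging: r = v²/a.
a = 2.61 ft/s² = 0.7955 m/s²; v = 152 km/h = 42.22 m/s.
r = 2241 m
2241 m × (1 km / 1000 m) = 2.241 km

2.24 km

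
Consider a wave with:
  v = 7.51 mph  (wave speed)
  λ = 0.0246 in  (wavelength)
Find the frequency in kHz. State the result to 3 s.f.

5.37 kHz

Solving v = f·λ for f: f = v/λ.
v = 7.51 mph = 3.357 m/s; λ = 0.0246 in = 6.248×10^-4 m.
f = 5373 Hz
5373 Hz × (1 kHz / 1000 Hz) = 5.373 kHz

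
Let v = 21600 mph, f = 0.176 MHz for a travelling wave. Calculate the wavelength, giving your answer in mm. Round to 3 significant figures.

54.9 mm

Solving v = f·λ for λ: λ = v/f.
v = 21600 mph = 9656 m/s; f = 0.176 MHz = 1.760×10^5 Hz.
λ = 0.05486 m
0.05486 m × (1 mm / 0.001000 m) = 54.86 mm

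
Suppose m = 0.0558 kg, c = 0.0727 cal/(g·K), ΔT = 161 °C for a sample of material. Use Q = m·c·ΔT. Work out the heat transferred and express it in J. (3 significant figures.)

2730 J

Directly: Q = mcΔT.
m = 0.0558 kg; c = 0.0727 cal/(g·K) = 304.2 J/(kg·K); ΔT = 161 °C = 161.0 K.
Q = 2733 J  (the unit combination reduces to kg·m²/s² = J)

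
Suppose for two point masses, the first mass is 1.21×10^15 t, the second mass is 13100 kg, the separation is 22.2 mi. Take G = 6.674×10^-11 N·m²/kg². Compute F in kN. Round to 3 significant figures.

0.829 kN

From Newton's law of gravitation: F = Gm₁m₂/r².
m₁ = 1.21×10^15 t = 1.210×10^18 kg; m₂ = 13100 kg; r = 22.2 mi = 35727 m; G = 6.674×10^-11 N·m²/kg².
F = 828.8 N
828.8 N × (1 kN / 1000 N) = 0.8288 kN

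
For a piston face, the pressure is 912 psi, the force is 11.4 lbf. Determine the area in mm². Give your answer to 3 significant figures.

Rearranging P = F/A for A: A = F/P.
P = 912 psi = 6.288×10^6 Pa; F = 11.4 lbf = 50.71 N.
A = 8.065×10^-6 m²
8.065×10^-6 m² × (1 mm² / 1.000×10^-6 m²) = 8.065 mm²

8.06 mm²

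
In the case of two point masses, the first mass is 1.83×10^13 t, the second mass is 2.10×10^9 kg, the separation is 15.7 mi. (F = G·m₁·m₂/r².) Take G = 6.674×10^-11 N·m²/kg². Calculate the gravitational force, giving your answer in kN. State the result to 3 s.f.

4020 kN

F is given directly by: F = Gm₁m₂/r².
m₁ = 1.83×10^13 t = 1.830×10^16 kg; m₂ = 2.10×10^9 kg; r = 15.7 mi = 25267 m; G = 6.674×10^-11 N·m²/kg².
F = 4.018×10^6 N  (the unit combination reduces to kg·m/s² = N)
4.018×10^6 N × (1 kN / 1000 N) = 4018 kN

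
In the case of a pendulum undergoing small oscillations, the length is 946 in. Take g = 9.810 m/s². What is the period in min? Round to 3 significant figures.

0.164 min

T is given directly by: T = 2π√(L/g).
L = 946 in = 24.03 m; g = 9.810 m/s².
T = 9.833 s
9.833 s × (1 min / 60.00 s) = 0.1639 min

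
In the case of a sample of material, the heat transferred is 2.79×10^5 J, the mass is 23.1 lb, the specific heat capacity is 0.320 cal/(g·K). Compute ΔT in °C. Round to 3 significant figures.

Rearranging: ΔT = Q/(m·c).
Q = 2.79×10^5 J; m = 23.1 lb = 10.48 kg; c = 0.320 cal/(g·K) = 1339 J/(kg·K).
ΔT = 19.89 K
Since 1 °C = 1 K, 19.89 °C.

19.9 °C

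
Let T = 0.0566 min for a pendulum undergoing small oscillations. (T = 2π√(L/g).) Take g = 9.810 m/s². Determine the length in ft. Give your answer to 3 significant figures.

9.40 ft

Rearranging T = 2π√(L/g) for L: L = g·(T/2π)².
T = 0.0566 min = 3.396 s; g = 9.810 m/s².
L = 2.866 m
2.866 m × (1 ft / 0.3048 m) = 9.402 ft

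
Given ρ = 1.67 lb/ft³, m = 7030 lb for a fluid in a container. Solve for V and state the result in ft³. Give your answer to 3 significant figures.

Rearranging ρ = m/V for V: V = m/ρ.
ρ = 1.67 lb/ft³ = 26.75 kg/m³; m = 7030 lb = 3189 kg.
V = 119.2 m³
119.2 m³ × (1 ft³ / 0.02832 m³) = 4210 ft³

4210 ft³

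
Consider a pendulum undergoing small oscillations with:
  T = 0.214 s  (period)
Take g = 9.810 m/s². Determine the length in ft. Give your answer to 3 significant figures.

0.0373 ft

Rearranging T = 2π√(L/g) for L: L = g·(T/2π)².
T = 0.214 s; g = 9.810 m/s².
L = 0.01138 m
0.01138 m × (1 ft / 0.3048 m) = 0.03734 ft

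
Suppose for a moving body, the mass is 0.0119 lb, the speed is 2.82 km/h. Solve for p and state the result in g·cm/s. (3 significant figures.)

Directly: p = mv.
m = 0.0119 lb = 0.005398 kg; v = 2.82 km/h = 0.7833 m/s.
p = 0.004228 kg·m/s  (the unit combination reduces to kg·m/s = kg·m/s)
0.004228 kg·m/s × (1 g·cm/s / 1.000×10^-5 kg·m/s) = 422.8 g·cm/s

423 g·cm/s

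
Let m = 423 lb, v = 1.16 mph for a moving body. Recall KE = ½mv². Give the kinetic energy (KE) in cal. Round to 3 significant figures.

Directly: KE = ½mv².
m = 423 lb = 191.9 kg; v = 1.16 mph = 0.5186 m/s.
KE = 25.80 J
25.80 J × (1 cal / 4.184 J) = 6.166 cal

6.17 cal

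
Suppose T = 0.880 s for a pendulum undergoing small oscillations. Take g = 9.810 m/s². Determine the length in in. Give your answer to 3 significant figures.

7.58 in

Rearranging: L = g·(T/2π)².
T = 0.880 s; g = 9.810 m/s².
L = 0.1924 m
0.1924 m × (1 in / 0.02540 m) = 7.576 in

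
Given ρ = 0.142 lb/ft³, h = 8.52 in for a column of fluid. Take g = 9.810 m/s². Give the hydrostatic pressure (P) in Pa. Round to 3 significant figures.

P is given directly by: P = ρgh.
ρ = 0.142 lb/ft³ = 2.275 kg/m³; h = 8.52 in = 0.2164 m; g = 9.810 m/s².
P = 4.829 Pa

4.83 Pa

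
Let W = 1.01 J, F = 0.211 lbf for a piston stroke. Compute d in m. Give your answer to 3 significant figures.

Rearranging W = F·d for d: d = W/F.
W = 1.01 J; F = 0.211 lbf = 0.9386 N.
d = 1.076 m

1.08 m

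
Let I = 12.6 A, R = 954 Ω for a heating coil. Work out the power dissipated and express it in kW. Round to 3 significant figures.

151 kW

P is given directly by: P = I²R.
I = 12.6 A; R = 954 Ω.
P = 1.515×10^5 W
1.515×10^5 W × (1 kW / 1000 W) = 151.5 kW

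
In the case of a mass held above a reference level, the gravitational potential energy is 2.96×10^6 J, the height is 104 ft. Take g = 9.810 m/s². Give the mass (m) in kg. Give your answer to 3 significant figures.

Rearranging: m = PE/(g·h).
PE = 2.96×10^6 J; h = 104 ft = 31.70 m; g = 9.810 m/s².
m = 9519 kg

9520 kg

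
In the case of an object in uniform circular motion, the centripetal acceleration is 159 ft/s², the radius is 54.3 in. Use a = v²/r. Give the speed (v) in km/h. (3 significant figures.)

29.4 km/h

Rearranging: v = √(a·r).
a = 159 ft/s² = 48.46 m/s²; r = 54.3 in = 1.379 m.
v = 8.176 m/s
8.176 m/s × (1 km/h / 0.2778 m/s) = 29.43 km/h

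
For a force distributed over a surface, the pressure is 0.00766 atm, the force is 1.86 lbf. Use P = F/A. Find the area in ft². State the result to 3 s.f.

Rearranging P = F/A for A: A = F/P.
P = 0.00766 atm = 776.1 Pa; F = 1.86 lbf = 8.274 N.
A = 0.01066 m²
0.01066 m² × (1 ft² / 0.09290 m²) = 0.1147 ft²

0.115 ft²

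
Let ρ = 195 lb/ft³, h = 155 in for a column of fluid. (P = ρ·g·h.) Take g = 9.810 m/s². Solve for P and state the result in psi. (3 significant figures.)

P is given directly by: P = ρgh.
ρ = 195 lb/ft³ = 3124 kg/m³; h = 155 in = 3.937 m; g = 9.810 m/s².
P = 1.206×10^5 Pa  (the unit combination reduces to kg/(m·s²) = Pa)
1.206×10^5 Pa × (1 psi / 6895 Pa) = 17.50 psi

17.5 psi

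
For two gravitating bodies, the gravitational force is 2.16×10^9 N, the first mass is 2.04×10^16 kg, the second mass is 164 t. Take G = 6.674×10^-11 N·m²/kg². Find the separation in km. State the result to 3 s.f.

From Newton's law of gravitation: r = √(G·m₁m₂/F).
F = 2.16×10^9 N; m₁ = 2.04×10^16 kg; m₂ = 164 t = 1.640×10^5 kg; G = 6.674×10^-11 N·m²/kg².
r = 10.17 m
10.17 m × (1 km / 1000 m) = 0.01017 km

0.0102 km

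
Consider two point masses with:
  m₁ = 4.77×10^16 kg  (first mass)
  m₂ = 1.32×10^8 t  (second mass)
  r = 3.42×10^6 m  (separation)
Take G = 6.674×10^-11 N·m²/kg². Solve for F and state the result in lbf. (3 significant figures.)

Directly: F = Gm₁m₂/r².
m₁ = 4.77×10^16 kg; m₂ = 1.32×10^8 t = 1.320×10^11 kg; r = 3.42×10^6 m; G = 6.674×10^-11 N·m²/kg².
F = 35927 N  (the unit combination reduces to kg·m/s² = N)
35927 N × (1 lbf / 4.448 N) = 8077 lbf

8080 lbf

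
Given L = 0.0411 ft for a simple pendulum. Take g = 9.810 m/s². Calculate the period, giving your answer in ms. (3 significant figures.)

T is given directly by: T = 2π√(L/g).
L = 0.0411 ft = 0.01253 m; g = 9.810 m/s².
T = 0.2245 s
0.2245 s × (1 ms / 0.001000 s) = 224.5 ms

225 ms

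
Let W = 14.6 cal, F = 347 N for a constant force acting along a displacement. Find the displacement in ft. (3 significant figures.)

0.578 ft

Rearranging W = F·d for d: d = W/F.
W = 14.6 cal = 61.09 J; F = 347 N.
d = 0.1760 m
0.1760 m × (1 ft / 0.3048 m) = 0.5776 ft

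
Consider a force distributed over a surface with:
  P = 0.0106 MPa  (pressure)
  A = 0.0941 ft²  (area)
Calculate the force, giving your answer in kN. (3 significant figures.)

Solving P = F/A for F: F = P·A.
P = 0.0106 MPa = 10600 Pa; A = 0.0941 ft² = 0.008742 m².
F = 92.67 N  (the unit combination reduces to kg·m/s² = N)
92.67 N × (1 kN / 1000 N) = 0.09267 kN

0.0927 kN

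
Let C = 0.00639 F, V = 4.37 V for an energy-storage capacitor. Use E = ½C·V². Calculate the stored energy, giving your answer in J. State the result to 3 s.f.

E is given directly by: E = ½CV².
C = 0.00639 F; V = 4.37 V.
E = 0.06101 J

0.0610 J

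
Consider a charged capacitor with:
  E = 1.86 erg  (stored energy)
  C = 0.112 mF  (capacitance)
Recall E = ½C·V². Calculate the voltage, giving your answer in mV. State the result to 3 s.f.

Rearranging E = ½C·V² for V: V = √(2E/C).
E = 1.86 erg = 1.860×10^-7 J; C = 0.112 mF = 1.120×10^-4 F.
V = 0.05763 V
0.05763 V × (1 mV / 0.001000 V) = 57.63 mV

57.6 mV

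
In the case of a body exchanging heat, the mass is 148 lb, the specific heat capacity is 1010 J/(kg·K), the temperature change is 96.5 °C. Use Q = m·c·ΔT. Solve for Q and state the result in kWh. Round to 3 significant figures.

1.82 kWh

Q is given directly by: Q = mcΔT.
m = 148 lb = 67.13 kg; c = 1010 J/(kg·K); ΔT = 96.5 °C = 96.50 K.
Q = 6.543×10^6 J  (the unit combination reduces to kg·m²/s² = J)
6.543×10^6 J × (1 kWh / 3.600×10^6 J) = 1.817 kWh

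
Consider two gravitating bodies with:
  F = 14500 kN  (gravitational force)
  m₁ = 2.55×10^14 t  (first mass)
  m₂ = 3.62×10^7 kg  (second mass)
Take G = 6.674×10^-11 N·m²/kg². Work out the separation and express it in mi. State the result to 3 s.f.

Solving F = G·m₁·m₂/r² for r: r = √(G·m₁m₂/F).
F = 14500 kN = 1.450×10^7 N; m₁ = 2.55×10^14 t = 2.550×10^17 kg; m₂ = 3.62×10^7 kg; G = 6.674×10^-11 N·m²/kg².
r = 6518 m
6518 m × (1 mi / 1609 m) = 4.050 mi

4.05 mi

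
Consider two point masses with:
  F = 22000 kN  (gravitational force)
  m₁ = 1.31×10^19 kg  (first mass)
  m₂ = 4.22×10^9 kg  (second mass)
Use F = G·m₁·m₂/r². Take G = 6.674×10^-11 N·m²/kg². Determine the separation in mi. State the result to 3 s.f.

From Newton's law of gravitation: r = √(G·m₁m₂/F).
F = 22000 kN = 2.200×10^7 N; m₁ = 1.31×10^19 kg; m₂ = 4.22×10^9 kg; G = 6.674×10^-11 N·m²/kg².
r = 4.095×10^5 m
4.095×10^5 m × (1 mi / 1609 m) = 254.5 mi

254 mi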